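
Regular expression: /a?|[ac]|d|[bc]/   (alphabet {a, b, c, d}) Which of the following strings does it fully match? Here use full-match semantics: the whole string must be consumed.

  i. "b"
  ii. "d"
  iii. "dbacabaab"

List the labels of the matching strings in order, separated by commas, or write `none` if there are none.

i. "b" → match
ii. "d" → match
iii. "dbacabaab" → no match

i, ii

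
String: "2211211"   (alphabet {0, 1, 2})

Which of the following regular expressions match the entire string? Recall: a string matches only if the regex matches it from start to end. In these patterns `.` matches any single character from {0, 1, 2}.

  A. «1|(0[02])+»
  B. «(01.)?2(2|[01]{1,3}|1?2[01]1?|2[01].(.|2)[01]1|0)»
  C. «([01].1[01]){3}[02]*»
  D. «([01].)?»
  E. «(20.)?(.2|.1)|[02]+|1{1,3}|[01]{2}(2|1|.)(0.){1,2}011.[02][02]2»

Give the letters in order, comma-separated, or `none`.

B

A → no match
B → match
C → no match
D → no match
E → no match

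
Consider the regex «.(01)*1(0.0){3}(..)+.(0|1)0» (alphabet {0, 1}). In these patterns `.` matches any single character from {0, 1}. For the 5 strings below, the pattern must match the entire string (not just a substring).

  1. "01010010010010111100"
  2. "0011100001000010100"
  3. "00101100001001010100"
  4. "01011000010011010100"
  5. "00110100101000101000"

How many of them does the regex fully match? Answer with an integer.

2

1 → match
2 → no match
3 → match
4 → no match
5 → no match
Total matched: 2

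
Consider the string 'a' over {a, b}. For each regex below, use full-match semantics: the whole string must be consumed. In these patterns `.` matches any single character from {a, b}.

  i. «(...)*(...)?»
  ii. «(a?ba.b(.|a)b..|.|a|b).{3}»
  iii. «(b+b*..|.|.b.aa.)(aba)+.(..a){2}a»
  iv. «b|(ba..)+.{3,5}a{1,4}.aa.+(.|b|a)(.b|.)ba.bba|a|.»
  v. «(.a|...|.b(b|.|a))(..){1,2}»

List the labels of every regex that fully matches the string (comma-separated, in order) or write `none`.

i → no match
ii → no match
iii → no match — must end with 'aa'
iv → match
v → no match

iv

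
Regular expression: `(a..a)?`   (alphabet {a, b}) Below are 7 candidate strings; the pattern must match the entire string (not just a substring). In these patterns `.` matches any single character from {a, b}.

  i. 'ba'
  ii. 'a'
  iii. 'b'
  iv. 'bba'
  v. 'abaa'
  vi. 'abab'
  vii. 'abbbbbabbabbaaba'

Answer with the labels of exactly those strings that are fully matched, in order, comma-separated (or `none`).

i. 'ba' → no match
ii. 'a' → no match
iii. 'b' → no match
iv. 'bba' → no match
v. 'abaa' → match
vi. 'abab' → no match
vii → no match

v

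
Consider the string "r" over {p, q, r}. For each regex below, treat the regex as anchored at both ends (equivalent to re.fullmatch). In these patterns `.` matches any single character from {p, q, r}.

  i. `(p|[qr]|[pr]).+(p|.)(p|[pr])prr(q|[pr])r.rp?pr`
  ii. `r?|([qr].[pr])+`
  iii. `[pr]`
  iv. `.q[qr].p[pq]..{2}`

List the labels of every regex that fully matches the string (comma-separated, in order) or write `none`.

ii, iii

i → no match — must end with "pr"
ii → match
iii → match
iv → no match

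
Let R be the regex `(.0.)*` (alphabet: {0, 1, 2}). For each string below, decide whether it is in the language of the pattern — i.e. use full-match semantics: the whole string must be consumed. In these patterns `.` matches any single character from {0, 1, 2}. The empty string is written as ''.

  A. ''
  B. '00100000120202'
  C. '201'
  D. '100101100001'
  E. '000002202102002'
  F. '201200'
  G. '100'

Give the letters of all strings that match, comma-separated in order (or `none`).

A, C, D, E, F, G

A. '' → match
B → no match
C. '201' → match
D. '100101100001' → match
E → match
F. '201200' → match
G. '100' → match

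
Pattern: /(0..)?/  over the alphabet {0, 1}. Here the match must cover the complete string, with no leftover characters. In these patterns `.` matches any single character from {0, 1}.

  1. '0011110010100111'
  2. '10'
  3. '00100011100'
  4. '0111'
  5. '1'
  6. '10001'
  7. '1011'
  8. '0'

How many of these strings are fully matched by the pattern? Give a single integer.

1 → no match
2 → no match
3 → no match
4 → no match
5 → no match
6 → no match
7 → no match
8 → no match
Total matched: 0

0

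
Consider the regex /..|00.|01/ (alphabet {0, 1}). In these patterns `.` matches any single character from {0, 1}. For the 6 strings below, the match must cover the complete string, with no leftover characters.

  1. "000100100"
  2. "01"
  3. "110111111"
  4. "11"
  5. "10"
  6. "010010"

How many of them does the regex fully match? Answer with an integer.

1 → no match
2 → match
3 → no match
4 → match
5 → match
6 → no match
Total matched: 3

3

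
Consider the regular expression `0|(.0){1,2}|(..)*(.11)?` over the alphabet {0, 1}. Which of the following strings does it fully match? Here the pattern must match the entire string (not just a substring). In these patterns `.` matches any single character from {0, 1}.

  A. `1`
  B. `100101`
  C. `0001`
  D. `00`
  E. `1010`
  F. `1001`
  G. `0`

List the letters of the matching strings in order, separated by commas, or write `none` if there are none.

B, C, D, E, F, G

A. `1` → no match
B. `100101` → match
C. `0001` → match
D. `00` → match
E. `1010` → match
F. `1001` → match
G. `0` → match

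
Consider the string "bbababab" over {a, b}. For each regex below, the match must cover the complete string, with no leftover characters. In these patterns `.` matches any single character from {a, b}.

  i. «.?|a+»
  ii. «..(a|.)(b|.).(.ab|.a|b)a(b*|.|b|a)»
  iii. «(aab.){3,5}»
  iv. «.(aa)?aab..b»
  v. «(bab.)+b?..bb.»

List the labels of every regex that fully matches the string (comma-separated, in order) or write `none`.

ii

i → no match
ii → match
iii → no match — must start with "aab"
iv → no match
v → no match — must start with "bab"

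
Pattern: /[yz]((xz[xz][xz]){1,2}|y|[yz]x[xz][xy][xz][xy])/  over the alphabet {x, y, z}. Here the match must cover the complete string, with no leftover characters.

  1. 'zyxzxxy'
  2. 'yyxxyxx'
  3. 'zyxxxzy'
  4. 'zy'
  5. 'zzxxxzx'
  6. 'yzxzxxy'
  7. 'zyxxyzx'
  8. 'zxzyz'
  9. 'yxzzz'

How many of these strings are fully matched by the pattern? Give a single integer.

8

1 → match
2 → match
3 → match
4 → match
5 → match
6 → match
7 → match
8 → no match
9 → match
Total matched: 8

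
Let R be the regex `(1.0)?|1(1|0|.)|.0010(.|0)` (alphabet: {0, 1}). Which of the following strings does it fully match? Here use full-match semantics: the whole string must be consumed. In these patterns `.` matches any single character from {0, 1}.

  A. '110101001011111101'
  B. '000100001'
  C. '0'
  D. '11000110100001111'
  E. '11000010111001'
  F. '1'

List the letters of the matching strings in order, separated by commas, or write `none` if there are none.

A → no match
B → no match
C → no match
D → no match
E → no match
F → no match

none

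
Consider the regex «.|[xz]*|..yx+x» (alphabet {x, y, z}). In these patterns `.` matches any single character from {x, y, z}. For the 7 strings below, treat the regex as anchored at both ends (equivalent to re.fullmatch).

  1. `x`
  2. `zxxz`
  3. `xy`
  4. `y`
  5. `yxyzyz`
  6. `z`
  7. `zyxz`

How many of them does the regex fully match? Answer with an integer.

4

1 → match
2 → match
3 → no match
4 → match
5 → no match
6 → match
7 → no match
Total matched: 4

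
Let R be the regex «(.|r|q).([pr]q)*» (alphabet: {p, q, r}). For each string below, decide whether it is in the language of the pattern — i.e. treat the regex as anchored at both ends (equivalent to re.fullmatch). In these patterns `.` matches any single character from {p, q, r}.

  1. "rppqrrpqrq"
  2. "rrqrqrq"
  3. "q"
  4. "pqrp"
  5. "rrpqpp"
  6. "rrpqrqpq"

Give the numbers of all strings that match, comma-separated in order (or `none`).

1 → no match
2 → no match
3 → no match
4 → no match
5 → no match
6 → match

6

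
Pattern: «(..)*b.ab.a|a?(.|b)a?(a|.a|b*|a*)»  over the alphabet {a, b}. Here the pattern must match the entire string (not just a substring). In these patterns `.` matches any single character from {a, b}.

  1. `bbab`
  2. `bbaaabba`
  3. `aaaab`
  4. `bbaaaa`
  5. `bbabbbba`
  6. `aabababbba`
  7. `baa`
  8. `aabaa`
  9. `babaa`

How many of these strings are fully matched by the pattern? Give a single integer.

1 → no match
2 → no match
3 → no match
4 → no match
5 → no match
6 → no match
7 → match
8 → no match
9 → no match
Total matched: 1

1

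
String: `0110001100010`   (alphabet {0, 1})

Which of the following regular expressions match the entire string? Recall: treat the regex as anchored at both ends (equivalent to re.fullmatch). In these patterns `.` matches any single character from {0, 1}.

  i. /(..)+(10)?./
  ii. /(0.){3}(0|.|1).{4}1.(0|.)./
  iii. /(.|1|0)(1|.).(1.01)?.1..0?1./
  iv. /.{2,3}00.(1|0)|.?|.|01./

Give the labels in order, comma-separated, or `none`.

i → match
ii → no match
iii → no match
iv → no match

i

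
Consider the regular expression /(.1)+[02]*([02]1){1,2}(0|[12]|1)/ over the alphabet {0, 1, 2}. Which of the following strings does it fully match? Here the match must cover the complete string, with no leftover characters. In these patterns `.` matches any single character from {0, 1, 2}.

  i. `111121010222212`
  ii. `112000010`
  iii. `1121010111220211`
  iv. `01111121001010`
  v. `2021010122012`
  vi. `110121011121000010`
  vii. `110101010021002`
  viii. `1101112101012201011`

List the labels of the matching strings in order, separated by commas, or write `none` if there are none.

i → match
ii. `112000010` → match
iii → match
iv → match
v → no match
vi → match
vii → no match
viii → match

i, ii, iii, iv, vi, viii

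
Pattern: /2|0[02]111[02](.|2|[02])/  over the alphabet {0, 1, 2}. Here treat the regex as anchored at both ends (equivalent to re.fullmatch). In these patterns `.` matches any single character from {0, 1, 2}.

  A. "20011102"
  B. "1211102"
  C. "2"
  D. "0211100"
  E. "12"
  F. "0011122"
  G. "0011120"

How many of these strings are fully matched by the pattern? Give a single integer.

A. "20011102" → no match
B. "1211102" → no match
C. "2" → match
D. "0211100" → match
E. "12" → no match
F. "0011122" → match
G. "0011120" → match
Total matched: 4

4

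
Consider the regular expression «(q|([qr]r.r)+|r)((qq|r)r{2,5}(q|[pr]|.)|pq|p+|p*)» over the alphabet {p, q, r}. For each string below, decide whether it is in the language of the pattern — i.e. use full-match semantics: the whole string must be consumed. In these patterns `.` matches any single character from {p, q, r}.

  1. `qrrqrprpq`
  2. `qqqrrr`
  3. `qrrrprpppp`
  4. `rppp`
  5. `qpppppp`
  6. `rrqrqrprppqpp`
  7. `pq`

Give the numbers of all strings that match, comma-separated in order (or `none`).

2, 4, 5

1 → no match
2 → match
3 → no match
4 → match
5 → match
6 → no match
7 → no match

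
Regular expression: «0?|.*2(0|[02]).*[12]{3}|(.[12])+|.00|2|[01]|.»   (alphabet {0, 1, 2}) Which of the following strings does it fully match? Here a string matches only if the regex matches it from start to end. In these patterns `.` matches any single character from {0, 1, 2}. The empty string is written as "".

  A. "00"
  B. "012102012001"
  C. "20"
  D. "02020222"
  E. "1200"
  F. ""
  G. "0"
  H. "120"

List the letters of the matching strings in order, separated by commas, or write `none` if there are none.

A. "00" → no match
B. "012102012001" → no match
C. "20" → no match
D. "02020222" → match
E. "1200" → no match
F. "" → match
G. "0" → match
H. "120" → no match

D, F, G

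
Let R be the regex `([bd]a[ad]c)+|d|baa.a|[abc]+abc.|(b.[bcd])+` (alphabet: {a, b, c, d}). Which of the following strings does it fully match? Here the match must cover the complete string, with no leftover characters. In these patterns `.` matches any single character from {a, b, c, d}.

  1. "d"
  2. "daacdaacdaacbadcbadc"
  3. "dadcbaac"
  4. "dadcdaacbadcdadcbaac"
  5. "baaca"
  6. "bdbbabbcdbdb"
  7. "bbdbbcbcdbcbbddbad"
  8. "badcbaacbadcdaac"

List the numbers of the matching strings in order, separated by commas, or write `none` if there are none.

1, 2, 3, 4, 5, 6, 7, 8

1 → match
2 → match
3 → match
4 → match
5 → match
6 → match
7 → match
8 → match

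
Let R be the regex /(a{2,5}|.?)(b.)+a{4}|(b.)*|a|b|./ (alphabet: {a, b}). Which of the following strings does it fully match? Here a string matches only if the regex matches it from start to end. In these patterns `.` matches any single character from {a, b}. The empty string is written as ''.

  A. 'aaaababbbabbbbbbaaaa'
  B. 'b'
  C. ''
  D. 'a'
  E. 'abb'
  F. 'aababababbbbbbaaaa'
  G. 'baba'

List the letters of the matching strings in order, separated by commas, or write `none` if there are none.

A → match
B → match
C → match
D → match
E → no match
F → match
G → match

A, B, C, D, F, G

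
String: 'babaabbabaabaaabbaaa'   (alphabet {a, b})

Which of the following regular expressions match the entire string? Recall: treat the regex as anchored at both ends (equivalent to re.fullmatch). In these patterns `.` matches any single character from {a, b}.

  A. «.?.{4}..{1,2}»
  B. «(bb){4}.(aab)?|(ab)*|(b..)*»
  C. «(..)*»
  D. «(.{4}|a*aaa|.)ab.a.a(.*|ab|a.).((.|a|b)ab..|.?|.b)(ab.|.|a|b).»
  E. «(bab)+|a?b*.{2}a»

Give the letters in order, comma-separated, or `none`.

A → no match
B → no match
C → match
D → match
E → no match

C, D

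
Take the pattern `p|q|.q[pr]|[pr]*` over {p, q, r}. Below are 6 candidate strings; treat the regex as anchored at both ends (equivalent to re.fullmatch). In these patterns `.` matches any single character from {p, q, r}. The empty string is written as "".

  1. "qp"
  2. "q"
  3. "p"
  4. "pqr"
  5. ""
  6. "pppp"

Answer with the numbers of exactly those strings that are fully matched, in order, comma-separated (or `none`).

1 → no match
2 → match
3 → match
4 → match
5 → match
6 → match

2, 3, 4, 5, 6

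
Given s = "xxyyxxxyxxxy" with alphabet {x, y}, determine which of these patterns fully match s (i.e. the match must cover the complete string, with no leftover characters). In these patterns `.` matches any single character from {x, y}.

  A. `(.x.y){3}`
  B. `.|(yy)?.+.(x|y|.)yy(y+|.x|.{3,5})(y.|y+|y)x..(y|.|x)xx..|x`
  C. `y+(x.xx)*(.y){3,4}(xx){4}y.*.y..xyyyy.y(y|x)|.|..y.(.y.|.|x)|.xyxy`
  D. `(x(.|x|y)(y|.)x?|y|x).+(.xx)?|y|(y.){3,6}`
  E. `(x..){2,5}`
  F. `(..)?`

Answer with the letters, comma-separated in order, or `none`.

A, D

A → match
B → no match
C → no match
D → match
E → no match
F → no match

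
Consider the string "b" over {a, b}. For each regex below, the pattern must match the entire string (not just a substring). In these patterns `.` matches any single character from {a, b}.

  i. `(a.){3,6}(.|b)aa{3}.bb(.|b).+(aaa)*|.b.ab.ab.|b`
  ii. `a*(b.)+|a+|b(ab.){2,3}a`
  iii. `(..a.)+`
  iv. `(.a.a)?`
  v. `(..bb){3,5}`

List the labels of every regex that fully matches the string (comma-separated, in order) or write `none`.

i

i → match
ii → no match
iii → no match
iv → no match
v → no match — must end with "bb"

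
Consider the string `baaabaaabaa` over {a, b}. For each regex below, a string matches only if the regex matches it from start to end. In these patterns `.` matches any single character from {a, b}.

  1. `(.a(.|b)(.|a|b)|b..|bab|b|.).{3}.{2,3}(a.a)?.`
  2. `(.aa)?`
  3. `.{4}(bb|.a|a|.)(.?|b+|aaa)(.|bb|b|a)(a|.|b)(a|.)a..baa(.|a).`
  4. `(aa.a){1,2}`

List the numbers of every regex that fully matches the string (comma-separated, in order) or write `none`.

1

1 → match
2 → no match
3 → no match
4 → no match — must start with `aa`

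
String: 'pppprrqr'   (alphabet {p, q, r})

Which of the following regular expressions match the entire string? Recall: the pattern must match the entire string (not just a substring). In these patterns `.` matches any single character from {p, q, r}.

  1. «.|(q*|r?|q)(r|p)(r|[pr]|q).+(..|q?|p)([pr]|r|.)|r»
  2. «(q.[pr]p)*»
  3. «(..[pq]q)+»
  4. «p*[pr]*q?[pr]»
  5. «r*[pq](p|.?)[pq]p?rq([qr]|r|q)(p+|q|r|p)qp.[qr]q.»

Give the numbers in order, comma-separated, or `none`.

1 → match
2 → no match
3 → no match — must end with 'q'
4 → match
5 → no match

1, 4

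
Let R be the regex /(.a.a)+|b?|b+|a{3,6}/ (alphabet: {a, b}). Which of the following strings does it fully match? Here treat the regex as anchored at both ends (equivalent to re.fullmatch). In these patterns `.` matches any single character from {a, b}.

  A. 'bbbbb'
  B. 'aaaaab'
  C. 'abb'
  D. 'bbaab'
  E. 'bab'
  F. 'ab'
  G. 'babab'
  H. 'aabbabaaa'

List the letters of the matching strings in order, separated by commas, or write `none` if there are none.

A. 'bbbbb' → match
B. 'aaaaab' → no match
C. 'abb' → no match
D. 'bbaab' → no match
E. 'bab' → no match
F. 'ab' → no match
G. 'babab' → no match
H. 'aabbabaaa' → no match

A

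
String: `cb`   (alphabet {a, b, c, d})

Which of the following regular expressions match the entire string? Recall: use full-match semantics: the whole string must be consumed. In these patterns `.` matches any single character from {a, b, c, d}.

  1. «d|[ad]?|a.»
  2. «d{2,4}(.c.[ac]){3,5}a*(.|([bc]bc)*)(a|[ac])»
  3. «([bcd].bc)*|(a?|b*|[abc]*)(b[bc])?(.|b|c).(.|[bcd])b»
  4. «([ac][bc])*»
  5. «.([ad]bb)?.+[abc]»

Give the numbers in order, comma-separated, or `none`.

4

1 → no match
2 → no match — must start with `d`
3 → no match
4 → match
5 → no match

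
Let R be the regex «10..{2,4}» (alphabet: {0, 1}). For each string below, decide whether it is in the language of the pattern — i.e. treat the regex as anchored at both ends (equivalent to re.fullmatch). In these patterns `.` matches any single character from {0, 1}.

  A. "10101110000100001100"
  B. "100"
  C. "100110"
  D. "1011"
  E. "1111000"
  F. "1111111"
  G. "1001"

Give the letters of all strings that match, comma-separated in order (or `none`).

A → no match
B. "100" → no match
C. "100110" → match
D. "1011" → no match
E. "1111000" → no match — must start with "10"
F. "1111111" → no match — must start with "10"
G. "1001" → no match

C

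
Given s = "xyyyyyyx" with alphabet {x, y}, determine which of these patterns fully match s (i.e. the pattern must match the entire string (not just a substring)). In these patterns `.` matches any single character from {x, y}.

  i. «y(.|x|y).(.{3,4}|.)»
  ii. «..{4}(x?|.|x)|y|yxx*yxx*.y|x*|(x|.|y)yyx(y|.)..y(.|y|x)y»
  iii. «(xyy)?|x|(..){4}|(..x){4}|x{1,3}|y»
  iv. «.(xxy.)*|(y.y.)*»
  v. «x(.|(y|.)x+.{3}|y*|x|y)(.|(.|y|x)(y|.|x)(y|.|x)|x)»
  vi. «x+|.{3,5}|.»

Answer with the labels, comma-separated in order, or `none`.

iii, v

i → no match — must start with "y"
ii → no match
iii → match
iv → no match
v → match
vi → no match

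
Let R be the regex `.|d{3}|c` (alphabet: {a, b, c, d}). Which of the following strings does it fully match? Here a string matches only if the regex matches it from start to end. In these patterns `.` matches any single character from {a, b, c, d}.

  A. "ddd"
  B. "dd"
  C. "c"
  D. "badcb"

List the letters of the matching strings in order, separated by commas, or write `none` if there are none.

A, C

A → match
B → no match
C → match
D → no match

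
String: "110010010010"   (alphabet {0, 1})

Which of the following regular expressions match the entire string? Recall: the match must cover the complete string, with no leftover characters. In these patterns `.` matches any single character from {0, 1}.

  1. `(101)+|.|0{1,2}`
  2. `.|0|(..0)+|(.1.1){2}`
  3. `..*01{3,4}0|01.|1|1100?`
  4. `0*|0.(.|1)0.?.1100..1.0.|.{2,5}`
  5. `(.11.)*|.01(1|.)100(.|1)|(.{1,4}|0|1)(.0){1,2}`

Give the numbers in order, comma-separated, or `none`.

1 → no match
2 → match
3 → no match
4 → no match
5 → no match

2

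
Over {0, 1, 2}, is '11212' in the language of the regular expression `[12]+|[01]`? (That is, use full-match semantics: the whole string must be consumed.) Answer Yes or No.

Yes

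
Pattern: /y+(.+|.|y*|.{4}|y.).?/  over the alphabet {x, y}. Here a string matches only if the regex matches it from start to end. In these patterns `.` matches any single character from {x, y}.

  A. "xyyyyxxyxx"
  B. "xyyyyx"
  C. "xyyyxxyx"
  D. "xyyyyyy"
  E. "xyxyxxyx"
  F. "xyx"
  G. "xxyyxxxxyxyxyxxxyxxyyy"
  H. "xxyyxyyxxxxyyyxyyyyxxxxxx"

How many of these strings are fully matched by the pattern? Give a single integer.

A → no match — must start with "y"
B → no match — must start with "y"
C → no match — must start with "y"
D → no match — must start with "y"
E → no match — must start with "y"
F → no match — must start with "y"
G → no match — must start with "y"
H → no match — must start with "y"
Total matched: 0

0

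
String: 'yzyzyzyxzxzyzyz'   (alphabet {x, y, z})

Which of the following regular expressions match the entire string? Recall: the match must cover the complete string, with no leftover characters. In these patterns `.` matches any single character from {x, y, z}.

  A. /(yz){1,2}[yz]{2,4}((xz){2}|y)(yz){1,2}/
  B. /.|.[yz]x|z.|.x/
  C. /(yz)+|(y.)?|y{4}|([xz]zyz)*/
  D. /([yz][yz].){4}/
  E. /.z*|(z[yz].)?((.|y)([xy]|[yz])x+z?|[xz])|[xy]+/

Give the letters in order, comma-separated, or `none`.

A → match
B → no match
C → no match
D → no match
E → no match

A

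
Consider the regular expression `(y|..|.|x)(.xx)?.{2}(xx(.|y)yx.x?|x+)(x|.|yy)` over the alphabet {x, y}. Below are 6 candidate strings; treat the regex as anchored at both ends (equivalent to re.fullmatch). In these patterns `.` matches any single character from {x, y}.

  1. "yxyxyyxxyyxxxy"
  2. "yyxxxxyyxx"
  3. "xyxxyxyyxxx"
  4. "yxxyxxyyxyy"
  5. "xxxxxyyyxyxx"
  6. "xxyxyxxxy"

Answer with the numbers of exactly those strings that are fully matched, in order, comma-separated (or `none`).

1 → no match
2 → no match
3 → no match
4 → match
5 → no match
6 → no match

4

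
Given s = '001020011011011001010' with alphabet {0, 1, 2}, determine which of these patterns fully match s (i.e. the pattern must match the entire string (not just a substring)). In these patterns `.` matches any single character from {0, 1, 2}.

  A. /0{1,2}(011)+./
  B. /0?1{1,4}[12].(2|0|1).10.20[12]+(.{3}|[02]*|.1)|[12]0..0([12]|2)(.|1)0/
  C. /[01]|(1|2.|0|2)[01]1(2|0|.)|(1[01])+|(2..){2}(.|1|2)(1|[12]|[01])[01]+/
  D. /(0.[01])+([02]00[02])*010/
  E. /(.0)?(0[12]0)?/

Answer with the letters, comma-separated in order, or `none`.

D

A → no match
B → no match
C → no match
D → match
E → no match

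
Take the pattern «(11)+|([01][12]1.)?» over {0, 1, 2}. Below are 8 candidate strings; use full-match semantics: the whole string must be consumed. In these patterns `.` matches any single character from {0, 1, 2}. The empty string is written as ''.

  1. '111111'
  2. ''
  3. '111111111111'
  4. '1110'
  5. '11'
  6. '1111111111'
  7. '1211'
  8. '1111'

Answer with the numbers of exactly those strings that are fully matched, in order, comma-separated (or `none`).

1, 2, 3, 4, 5, 6, 7, 8

1. '111111' → match
2. '' → match
3. '111111111111' → match
4. '1110' → match
5. '11' → match
6. '1111111111' → match
7. '1211' → match
8. '1111' → match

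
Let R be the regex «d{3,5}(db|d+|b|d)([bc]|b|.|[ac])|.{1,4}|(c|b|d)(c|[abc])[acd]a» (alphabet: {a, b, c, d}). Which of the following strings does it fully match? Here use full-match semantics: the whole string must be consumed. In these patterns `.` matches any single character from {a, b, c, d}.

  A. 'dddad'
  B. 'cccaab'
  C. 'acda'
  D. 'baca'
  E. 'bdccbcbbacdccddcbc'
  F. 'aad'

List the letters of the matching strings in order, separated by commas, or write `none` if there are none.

A → no match
B → no match
C → match
D → match
E → no match
F → match

C, D, F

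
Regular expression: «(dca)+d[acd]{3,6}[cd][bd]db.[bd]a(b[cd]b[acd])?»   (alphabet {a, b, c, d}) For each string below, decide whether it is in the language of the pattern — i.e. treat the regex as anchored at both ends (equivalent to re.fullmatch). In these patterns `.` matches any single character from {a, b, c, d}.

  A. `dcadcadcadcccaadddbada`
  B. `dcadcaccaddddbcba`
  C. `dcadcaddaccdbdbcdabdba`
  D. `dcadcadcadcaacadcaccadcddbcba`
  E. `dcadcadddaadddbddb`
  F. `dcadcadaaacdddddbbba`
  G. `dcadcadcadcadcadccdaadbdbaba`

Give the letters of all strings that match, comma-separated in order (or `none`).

A → match
B → match
C → match
D → no match
E → no match
F → match
G → match

A, B, C, F, G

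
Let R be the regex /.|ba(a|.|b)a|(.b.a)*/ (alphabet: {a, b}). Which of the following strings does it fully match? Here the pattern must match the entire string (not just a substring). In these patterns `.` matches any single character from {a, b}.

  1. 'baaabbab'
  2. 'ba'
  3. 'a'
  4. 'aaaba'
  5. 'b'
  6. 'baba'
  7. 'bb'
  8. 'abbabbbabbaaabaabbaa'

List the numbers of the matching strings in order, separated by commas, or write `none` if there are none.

1. 'baaabbab' → no match
2. 'ba' → no match
3. 'a' → match
4. 'aaaba' → no match
5. 'b' → match
6. 'baba' → match
7. 'bb' → no match
8 → match

3, 5, 6, 8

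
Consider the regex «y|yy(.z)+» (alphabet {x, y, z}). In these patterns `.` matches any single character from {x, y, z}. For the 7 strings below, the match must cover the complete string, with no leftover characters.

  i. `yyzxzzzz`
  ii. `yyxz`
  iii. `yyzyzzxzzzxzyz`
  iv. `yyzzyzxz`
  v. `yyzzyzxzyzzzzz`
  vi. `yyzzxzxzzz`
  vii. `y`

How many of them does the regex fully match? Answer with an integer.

i. `yyzxzzzz` → no match
ii. `yyxz` → match
iii → no match
iv. `yyzzyzxz` → match
v → match
vi. `yyzzxzxzzz` → match
vii. `y` → match
Total matched: 5

5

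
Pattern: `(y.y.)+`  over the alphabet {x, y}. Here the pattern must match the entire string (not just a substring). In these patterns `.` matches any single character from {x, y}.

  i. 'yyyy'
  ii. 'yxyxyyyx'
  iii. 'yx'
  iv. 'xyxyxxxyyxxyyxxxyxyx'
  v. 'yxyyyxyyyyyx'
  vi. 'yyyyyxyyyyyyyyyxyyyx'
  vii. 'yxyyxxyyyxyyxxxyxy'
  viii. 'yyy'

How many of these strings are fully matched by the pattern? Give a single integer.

i → match
ii → match
iii → no match
iv → no match — must start with 'y'
v → match
vi → match
vii → no match
viii → no match
Total matched: 4

4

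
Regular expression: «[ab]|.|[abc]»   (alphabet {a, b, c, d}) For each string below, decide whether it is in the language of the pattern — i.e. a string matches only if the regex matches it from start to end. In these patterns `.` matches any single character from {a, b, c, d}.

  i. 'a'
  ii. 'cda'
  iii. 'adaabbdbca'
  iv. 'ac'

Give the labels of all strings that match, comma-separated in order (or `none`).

i

i. 'a' → match
ii. 'cda' → no match
iii. 'adaabbdbca' → no match
iv. 'ac' → no match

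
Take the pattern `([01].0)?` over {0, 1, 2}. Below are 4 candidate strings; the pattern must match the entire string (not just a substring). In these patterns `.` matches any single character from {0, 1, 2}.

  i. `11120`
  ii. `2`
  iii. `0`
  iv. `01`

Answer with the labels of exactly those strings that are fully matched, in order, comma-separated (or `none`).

none

i → no match
ii → no match
iii → no match
iv → no match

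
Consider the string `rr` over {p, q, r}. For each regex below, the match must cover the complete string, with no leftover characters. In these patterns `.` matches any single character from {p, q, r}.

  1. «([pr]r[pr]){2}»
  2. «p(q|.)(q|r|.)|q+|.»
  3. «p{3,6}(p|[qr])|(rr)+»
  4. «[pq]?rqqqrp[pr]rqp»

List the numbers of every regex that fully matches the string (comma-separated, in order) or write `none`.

1 → no match
2 → no match
3 → match
4 → no match — must end with `rqp`

3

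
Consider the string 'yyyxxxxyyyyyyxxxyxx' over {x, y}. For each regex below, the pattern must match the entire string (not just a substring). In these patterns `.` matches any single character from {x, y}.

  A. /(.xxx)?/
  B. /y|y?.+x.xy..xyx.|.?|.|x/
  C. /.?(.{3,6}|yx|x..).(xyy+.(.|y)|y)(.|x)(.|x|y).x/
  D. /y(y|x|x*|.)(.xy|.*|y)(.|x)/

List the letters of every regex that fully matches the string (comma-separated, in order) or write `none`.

C, D

A → no match
B → no match
C → match
D → match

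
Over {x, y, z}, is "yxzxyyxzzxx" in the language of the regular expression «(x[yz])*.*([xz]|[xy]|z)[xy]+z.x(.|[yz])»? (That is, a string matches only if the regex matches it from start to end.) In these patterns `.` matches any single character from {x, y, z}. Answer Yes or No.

Yes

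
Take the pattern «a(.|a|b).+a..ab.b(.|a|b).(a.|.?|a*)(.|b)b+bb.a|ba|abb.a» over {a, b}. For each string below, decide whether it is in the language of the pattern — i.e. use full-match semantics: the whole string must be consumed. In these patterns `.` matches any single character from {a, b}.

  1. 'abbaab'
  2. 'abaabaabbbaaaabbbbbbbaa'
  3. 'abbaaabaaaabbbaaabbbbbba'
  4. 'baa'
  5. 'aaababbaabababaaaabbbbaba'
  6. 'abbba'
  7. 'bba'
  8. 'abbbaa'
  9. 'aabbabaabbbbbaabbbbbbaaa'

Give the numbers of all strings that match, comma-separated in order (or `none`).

1 → no match
2 → match
3 → match
4 → no match
5 → no match
6 → match
7 → no match
8 → no match
9 → no match

2, 3, 6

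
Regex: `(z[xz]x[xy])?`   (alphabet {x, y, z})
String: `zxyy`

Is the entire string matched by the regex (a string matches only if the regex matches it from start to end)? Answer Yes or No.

No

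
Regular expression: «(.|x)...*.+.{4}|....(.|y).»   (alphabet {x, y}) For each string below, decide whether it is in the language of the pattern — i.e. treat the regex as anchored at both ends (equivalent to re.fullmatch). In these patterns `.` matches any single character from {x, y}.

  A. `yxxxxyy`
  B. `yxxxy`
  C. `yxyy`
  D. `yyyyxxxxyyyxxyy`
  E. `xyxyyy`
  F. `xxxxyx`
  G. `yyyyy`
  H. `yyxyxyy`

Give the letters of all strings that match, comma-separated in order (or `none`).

D, E, F

A → no match
B → no match
C → no match
D → match
E → match
F → match
G → no match
H → no match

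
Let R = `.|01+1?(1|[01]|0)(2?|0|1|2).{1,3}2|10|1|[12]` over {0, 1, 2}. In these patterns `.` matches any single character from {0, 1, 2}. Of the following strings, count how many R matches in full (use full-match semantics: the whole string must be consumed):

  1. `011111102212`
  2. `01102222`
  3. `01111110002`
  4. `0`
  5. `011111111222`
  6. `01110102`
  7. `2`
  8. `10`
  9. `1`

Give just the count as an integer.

1 → match
2 → match
3 → match
4 → match
5 → match
6 → match
7 → match
8 → match
9 → match
Total matched: 9

9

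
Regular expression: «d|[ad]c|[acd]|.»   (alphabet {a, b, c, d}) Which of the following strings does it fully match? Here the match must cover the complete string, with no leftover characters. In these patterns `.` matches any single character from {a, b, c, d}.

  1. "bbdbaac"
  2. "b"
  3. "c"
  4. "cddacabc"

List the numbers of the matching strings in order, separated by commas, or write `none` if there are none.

2, 3

1 → no match
2 → match
3 → match
4 → no match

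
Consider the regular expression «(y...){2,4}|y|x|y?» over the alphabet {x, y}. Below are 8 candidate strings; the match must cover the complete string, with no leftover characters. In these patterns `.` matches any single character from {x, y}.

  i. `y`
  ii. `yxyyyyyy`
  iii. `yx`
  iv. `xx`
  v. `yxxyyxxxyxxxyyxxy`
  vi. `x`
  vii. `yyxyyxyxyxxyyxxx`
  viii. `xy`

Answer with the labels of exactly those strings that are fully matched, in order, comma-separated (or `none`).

i, ii, vi, vii

i → match
ii → match
iii → no match
iv → no match
v → no match
vi → match
vii → match
viii → no match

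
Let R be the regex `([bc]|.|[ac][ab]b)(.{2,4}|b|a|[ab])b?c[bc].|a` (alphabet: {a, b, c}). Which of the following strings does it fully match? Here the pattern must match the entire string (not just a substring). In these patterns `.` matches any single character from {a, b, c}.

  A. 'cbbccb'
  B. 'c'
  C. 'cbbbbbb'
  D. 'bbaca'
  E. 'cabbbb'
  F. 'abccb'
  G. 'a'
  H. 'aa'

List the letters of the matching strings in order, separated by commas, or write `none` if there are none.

A → match
B → no match
C → no match
D → no match
E → no match
F → match
G → match
H → no match

A, F, G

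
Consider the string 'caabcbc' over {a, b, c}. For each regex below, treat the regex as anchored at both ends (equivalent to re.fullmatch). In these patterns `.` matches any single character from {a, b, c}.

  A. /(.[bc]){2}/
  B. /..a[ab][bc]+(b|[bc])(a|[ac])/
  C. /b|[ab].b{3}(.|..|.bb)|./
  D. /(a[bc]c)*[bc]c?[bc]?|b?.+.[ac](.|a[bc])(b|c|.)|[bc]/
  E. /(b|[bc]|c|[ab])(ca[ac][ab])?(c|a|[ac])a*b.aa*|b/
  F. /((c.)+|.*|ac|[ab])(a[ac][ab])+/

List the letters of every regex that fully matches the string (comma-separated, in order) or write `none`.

B, D

A → no match
B → match
C → no match
D → match
E → no match
F → no match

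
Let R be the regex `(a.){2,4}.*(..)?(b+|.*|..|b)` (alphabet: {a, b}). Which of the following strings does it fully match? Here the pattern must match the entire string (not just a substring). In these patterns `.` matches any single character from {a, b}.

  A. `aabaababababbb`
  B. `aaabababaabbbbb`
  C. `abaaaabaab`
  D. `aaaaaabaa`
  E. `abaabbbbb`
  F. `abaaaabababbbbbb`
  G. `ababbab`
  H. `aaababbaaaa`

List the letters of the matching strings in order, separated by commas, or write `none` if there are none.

A → no match
B → match
C → match
D → match
E → match
F → match
G → match
H → match

B, C, D, E, F, G, H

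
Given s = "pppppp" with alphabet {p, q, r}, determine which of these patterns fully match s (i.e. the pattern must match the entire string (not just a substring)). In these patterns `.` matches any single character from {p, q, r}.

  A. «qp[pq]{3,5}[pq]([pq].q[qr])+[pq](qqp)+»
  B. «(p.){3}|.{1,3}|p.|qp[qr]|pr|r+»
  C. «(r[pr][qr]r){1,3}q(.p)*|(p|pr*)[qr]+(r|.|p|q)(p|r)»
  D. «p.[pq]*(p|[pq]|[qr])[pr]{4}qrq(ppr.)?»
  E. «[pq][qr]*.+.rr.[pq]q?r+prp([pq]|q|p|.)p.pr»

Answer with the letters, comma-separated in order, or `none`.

B

A → no match — must start with "qp"
B → match
C → no match
D → no match
E → no match — must end with "pr"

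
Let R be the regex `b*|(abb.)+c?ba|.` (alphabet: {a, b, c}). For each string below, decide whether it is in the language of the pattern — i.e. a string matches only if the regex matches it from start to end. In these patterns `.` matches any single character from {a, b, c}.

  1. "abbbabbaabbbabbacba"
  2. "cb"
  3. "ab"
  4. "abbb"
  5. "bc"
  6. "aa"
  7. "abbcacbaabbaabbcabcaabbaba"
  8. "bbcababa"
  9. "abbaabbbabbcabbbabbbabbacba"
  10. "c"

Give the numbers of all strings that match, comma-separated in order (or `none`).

1, 9, 10

1 → match
2 → no match
3 → no match
4 → no match
5 → no match
6 → no match
7 → no match
8 → no match
9 → match
10 → match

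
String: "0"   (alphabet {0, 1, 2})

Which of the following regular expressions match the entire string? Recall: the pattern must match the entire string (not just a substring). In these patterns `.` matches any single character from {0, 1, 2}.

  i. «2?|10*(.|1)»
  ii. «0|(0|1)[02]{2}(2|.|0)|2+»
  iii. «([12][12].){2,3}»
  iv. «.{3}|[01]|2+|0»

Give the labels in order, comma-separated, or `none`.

i → no match
ii → match
iii → no match
iv → match

ii, iv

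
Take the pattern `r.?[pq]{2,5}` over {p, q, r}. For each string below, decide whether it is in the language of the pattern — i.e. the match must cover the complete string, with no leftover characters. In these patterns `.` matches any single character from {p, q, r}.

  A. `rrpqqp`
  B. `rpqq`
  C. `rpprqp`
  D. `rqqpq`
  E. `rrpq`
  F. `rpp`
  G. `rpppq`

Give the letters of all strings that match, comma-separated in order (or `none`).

A. `rrpqqp` → match
B. `rpqq` → match
C. `rpprqp` → no match
D. `rqqpq` → match
E. `rrpq` → match
F. `rpp` → match
G. `rpppq` → match

A, B, D, E, F, G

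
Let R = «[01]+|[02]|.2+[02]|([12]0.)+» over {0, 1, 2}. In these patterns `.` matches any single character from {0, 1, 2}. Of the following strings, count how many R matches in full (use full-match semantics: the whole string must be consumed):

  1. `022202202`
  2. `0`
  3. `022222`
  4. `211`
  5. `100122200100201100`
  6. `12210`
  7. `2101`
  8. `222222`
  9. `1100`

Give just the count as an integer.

4

1 → no match
2 → match
3 → match
4 → no match
5 → no match
6 → no match
7 → no match
8 → match
9 → match
Total matched: 4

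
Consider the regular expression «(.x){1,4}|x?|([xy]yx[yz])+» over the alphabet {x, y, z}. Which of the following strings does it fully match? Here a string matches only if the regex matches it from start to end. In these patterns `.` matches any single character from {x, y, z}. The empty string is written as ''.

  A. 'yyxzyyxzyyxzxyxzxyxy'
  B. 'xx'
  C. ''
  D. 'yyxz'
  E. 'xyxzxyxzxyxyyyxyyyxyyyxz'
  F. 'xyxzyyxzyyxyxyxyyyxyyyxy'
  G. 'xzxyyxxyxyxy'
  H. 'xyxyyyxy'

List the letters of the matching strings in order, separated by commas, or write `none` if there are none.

A, B, C, D, E, F, H

A → match
B → match
C → match
D → match
E → match
F → match
G → no match
H → match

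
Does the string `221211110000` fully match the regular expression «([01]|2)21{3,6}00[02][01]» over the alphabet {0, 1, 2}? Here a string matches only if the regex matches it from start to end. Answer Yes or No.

No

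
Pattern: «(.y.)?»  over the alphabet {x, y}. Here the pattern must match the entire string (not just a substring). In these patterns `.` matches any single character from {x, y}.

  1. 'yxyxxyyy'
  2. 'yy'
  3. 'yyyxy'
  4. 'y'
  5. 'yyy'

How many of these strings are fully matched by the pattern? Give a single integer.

1. 'yxyxxyyy' → no match
2. 'yy' → no match
3. 'yyyxy' → no match
4. 'y' → no match
5. 'yyy' → match
Total matched: 1

1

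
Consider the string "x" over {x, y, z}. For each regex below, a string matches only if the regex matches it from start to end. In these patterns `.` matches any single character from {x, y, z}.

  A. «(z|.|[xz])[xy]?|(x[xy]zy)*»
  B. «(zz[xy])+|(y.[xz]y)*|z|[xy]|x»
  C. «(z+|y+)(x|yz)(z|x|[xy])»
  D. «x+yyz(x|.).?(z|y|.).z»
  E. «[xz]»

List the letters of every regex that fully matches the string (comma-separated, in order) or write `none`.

A → match
B → match
C → no match
D → no match — must end with "z"
E → match

A, B, E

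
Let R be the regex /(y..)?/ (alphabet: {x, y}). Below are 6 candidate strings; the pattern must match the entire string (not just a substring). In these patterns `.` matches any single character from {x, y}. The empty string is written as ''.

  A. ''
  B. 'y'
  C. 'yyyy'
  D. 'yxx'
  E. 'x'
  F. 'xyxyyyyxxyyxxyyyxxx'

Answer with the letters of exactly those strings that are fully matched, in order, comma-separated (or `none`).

A → match
B → no match
C → no match
D → match
E → no match
F → no match

A, D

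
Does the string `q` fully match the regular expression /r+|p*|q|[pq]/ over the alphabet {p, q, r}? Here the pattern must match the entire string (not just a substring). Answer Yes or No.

Yes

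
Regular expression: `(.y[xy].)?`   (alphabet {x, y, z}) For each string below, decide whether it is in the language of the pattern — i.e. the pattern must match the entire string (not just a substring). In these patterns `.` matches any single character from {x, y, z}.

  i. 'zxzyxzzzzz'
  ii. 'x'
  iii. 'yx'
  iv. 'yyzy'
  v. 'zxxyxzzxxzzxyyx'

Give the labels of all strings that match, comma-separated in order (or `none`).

i → no match
ii → no match
iii → no match
iv → no match
v → no match

none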